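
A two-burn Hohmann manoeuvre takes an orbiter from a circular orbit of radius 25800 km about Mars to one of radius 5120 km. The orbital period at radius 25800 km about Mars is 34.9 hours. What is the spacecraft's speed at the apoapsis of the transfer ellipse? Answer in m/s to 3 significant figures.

From Kepler's third law T² = 4π²r³/μ at r = 25800 km, T = 34.9 hours = 34.9 × 3600 s = 1.2564×10^5 s: μ = 4π²r³/T² = 42950.0 km³/s².
Transfer-ellipse semi-major axis a_t = (r₁ + r₂)/2 = (25800 + 5120)/2 = 15460 km.
At apoapsis, r = 25800 km.
Vis-viva: v = √[μ(2/r − 1/a_t)] = √[42950.0 × (2/25800 − 1/15460)] = 0.7425 km/s.

v = 743 m/s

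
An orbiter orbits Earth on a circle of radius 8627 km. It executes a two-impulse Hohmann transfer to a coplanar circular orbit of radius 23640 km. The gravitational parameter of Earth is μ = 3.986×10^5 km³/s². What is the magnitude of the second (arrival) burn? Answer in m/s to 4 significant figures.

Δv₂ = 1104 m/s

Semi-major axis of the transfer orbit: a_t = (8627 + 23640)/2 = 16133.5 km.
Circular speed at r = 23640 km: v_c = √(μ/r) = 4.10625 km/s.
Transfer-orbit speed at the same r (vis-viva, a = a_t): v_t = √[μ(2/r − 1/a_t)] = 3.00269 km/s.
Δv₂ = |v_t − v_c| = |3.00269 − 4.10625| = 1.104 km/s.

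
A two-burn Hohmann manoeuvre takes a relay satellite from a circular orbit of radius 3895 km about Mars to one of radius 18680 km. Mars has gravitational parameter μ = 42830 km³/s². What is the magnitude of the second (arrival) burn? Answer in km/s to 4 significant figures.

Transfer-ellipse semi-major axis a_t = (r₁ + r₂)/2 = (3895 + 18680)/2 = 11287.5 km.
Circular speed at r = 18680 km: v_c = √(μ/r) = 1.5142 km/s.
Transfer-orbit speed at the same r (vis-viva, a = a_t): v_t = √[μ(2/r − 1/a_t)] = 0.88949 km/s.
Δv₂ = |v_t − v_c| = |0.88949 − 1.5142| = 0.6247 km/s.

Δv₂ = 0.6247 km/s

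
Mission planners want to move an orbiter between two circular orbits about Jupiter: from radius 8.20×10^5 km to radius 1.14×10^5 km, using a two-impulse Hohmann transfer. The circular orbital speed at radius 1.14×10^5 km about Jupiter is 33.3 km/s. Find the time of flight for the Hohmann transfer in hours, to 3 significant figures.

t = 24.8 hours

From the circular-orbit relation v² = μ/r at r = 1.14×10^5 km: μ = v²r = (33.3)² × 1.14×10^5 = 1.26413×10^8 km³/s².
The Hohmann ellipse has a_t = (r₁ + r₂)/2 = 4.670×10^5 km.
By Kepler's third law the transfer-orbit period is T = 2π√(a_t³/μ), so t = T/2 = 89170 s.
Converting: 89170 s ÷ 3600 s/hour = 24.8 hours.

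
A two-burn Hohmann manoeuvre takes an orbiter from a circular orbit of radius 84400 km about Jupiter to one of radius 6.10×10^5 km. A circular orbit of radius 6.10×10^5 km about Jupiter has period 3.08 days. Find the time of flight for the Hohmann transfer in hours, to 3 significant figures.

From Kepler's third law T² = 4π²r³/μ at r = 6.10×10^5 km, T = 3.08 days = 3.08 × 86400 s = 2.66112×10^5 s: μ = 4π²r³/T² = 1.26538×10^8 km³/s².
Transfer-ellipse semi-major axis a_t = (r₁ + r₂)/2 = (84400 + 6.100×10^5)/2 = 3.472×10^5 km.
Transfer time t = π√(a_t³/μ) = π√((3.472×10^5)³ / 1.26538×10^8) = 57140 s.
Converting: 57140 s ÷ 3600 s/hour = 15.9 hours.

t = 15.9 hours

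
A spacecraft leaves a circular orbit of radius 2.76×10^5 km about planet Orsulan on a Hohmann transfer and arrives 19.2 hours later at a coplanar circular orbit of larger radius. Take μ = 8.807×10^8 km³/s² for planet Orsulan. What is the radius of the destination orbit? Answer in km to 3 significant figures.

r₂ = 1.23×10^6 km

Transfer time t = 19.2 hours = 69120 s, and t = π√(a_t³/μ).
So a_t = (μ t²/π²)^(1/3) = (8.807×10^8 × (69120)² / π²)^(1/3) = 7.5262×10^5 km.
Since a_t = (r₁ + r₂)/2, r₂ = 2a_t − r₁ = 2×7.5262×10^5 − 2.760×10^5 = 1.22924×10^6 km.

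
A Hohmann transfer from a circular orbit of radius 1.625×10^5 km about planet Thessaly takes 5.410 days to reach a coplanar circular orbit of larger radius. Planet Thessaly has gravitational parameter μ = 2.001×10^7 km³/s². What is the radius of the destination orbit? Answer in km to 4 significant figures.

Transfer time t = 5.410 days = 4.67424×10^5 s, and t = π√(a_t³/μ).
So a_t = (μ t²/π²)^(1/3) = (2.001×10^7 × (4.67424×10^5)² / π²)^(1/3) = 7.6230×10^5 km.
Since a_t = (r₁ + r₂)/2, r₂ = 2a_t − r₁ = 2×7.6230×10^5 − 1.625×10^5 = 1.3621×10^6 km.

r₂ = 1.362×10^6 km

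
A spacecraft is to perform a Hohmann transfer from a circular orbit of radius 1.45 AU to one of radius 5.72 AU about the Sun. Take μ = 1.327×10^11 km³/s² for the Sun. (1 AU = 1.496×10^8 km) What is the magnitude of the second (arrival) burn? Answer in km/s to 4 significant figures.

Δv₂ = 4.533 km/s

In km: r₁ = 1.45 × 1.496×10^8 = 2.1692×10^8 km; r₂ = 5.72 × 1.496×10^8 = 8.55712×10^8 km.
Semi-major axis of the transfer orbit: a_t = (2.1692×10^8 + 8.55712×10^8)/2 = 5.36316×10^8 km.
On the circular orbit at r = 8.55712×10^8 km, v_c = √(μ/r) = 12.453 km/s.
Vis-viva on the transfer ellipse at r = 8.55712×10^8 km gives v_t = √[μ(2/r − 1/a_t)] = 7.9197 km/s.
Δv₂ = |v_t − v_c| = |7.9197 − 12.453| = 4.533 km/s.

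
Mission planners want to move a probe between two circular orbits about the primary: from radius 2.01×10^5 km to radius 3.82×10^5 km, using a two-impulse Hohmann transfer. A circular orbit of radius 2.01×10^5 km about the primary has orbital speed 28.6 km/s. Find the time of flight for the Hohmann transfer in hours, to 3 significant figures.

From the circular-orbit relation v² = μ/r at r = 2.01×10^5 km: μ = v²r = (28.6)² × 2.01×10^5 = 1.64410×10^8 km³/s².
Transfer-ellipse semi-major axis a_t = (r₁ + r₂)/2 = (2.010×10^5 + 3.820×10^5)/2 = 2.915×10^5 km.
By Kepler's third law the transfer-orbit period is T = 2π√(a_t³/μ), so t = T/2 = 38560 s.
Converting: 38560 s ÷ 3600 s/hour = 10.7 hours.

t = 10.7 hours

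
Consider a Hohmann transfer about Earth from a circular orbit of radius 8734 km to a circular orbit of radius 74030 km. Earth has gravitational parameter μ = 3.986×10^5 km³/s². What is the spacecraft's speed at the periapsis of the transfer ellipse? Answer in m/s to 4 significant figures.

v = 9036 m/s

The Hohmann ellipse has a_t = (r₁ + r₂)/2 = 41382 km.
At periapsis, r = 8734 km.
Vis-viva: v = √[μ(2/r − 1/a_t)] = √[3.986×10^5 × (2/8734 − 1/41382)] = 9.036 km/s.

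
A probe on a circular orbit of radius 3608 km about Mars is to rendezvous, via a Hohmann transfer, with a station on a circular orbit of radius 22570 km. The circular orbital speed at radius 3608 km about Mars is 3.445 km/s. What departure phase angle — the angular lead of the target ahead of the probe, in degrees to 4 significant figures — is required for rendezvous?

φ = 100.5°

From the circular-orbit relation v² = μ/r at r = 3608 km: μ = v²r = (3.445)² × 3608 = 42819.8 km³/s².
Transfer-ellipse semi-major axis a_t = (r₁ + r₂)/2 = (3608 + 22570)/2 = 13089 km.
The half-period of the transfer ellipse is t = π√(a_t³/μ) = 22735 s.
The target's mean motion on its circular orbit is ω₂ = √(μ/r₂³) = 6.1027×10^-5 rad/s.
Angle swept by the target during transfer: ω₂·t = 1.3874 rad = 79.49°.
The probe traverses 180° on the transfer ellipse, so the target must lead by 180° − 79.49° = 100.5°.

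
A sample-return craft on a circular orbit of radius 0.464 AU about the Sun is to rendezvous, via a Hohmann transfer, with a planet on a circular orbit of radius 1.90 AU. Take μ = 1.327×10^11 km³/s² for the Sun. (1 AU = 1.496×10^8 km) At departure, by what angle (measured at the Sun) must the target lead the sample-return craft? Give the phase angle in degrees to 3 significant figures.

φ = 91.7°

In km: r₁ = 0.464 × 1.496×10^8 = 6.94144×10^7 km; r₂ = 1.90 × 1.496×10^8 = 2.8424×10^8 km.
Transfer-ellipse semi-major axis a_t = (r₁ + r₂)/2 = (6.94144×10^7 + 2.8424×10^8)/2 = 1.768272×10^8 km.
Transfer time t = π√(a_t³/μ) = 2.0279×10^7 s.
The target's mean motion on its circular orbit is ω₂ = √(μ/r₂³) = 7.6016×10^-8 rad/s.
Angle swept by the target during transfer: ω₂·t = 1.5415 rad = 88.32°.
The sample-return craft traverses 180° on the transfer ellipse, so the target must lead by 180° − 88.32° = 91.7°.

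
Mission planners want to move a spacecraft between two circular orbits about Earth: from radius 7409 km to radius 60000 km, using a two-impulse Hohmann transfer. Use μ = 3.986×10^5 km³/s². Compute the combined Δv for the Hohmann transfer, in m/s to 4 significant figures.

Δv = 3821 m/s

The Hohmann ellipse has a_t = (r₁ + r₂)/2 = 33704.5 km.
At r₁ the circular-orbit speed is v₁ = √(μ/r₁) = 7.33481 km/s.
Transfer-orbit speed at r₁ (vis-viva equation): v_p = √[μ(2/r₁ − 1/a_t)] = 9.78635 km/s.
First burn Δv₁ = |v_p − v₁| = 2.452 km/s.
At r₂, v₂ = √(μ/r₂) = 2.577 km/s.
Transfer-orbit speed at r₂: v_a = √[μ(2/r₂ − 1/a_t)] = 1.208 km/s.
Second burn Δv₂ = |v₂ − v_a| = 1.369 km/s.
Total Δv = Δv₁ + Δv₂ = 3.821 km/s.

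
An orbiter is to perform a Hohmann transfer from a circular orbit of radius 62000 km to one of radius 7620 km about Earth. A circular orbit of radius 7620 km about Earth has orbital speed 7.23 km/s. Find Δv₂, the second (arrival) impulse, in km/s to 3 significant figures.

Δv₂ = 2.42 km/s

From the circular-orbit relation v² = μ/r at r = 7620 km: μ = v²r = (7.23)² × 7620 = 3.98319×10^5 km³/s².
Semi-major axis of the transfer orbit: a_t = (62000 + 7620)/2 = 34810 km.
On the circular orbit at r = 7620 km, v_c = √(μ/r) = 7.230 km/s.
Vis-viva on the transfer ellipse at r = 7620 km gives v_t = √[μ(2/r − 1/a_t)] = 9.649 km/s.
Δv₂ = |v_t − v_c| = |9.649 − 7.230| = 2.419 km/s.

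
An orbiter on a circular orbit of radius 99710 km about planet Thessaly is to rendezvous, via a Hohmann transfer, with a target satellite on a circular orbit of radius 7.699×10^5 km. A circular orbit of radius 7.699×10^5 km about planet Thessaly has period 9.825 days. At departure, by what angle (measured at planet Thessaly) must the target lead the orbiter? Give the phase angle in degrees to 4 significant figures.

φ = 103.6°

From Kepler's third law T² = 4π²r³/μ at r = 7.699×10^5 km, T = 9.825 days = 9.825 × 86400 s = 8.4888×10^5 s: μ = 4π²r³/T² = 2.50017×10^7 km³/s².
Semi-major axis of the transfer orbit: a_t = (99710 + 7.699×10^5)/2 = 4.34805×10^5 km.
Transfer time t = π√(a_t³/μ) = 1.8014×10^5 s.
The target's mean motion on its circular orbit is ω₂ = √(μ/r₂³) = 7.4017×10^-6 rad/s.
Angle swept by the target during transfer: ω₂·t = 1.3333 rad = 76.39°.
The orbiter traverses 180° on the transfer ellipse, so the target must lead by 180° − 76.39° = 103.6°.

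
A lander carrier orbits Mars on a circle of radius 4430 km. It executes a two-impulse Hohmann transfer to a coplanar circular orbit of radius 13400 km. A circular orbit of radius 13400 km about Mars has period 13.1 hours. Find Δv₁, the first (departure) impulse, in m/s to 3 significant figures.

Δv₁ = 702 m/s

From Kepler's third law T² = 4π²r³/μ at r = 13400 km, T = 13.1 hours = 13.1 × 3600 s = 47160 s: μ = 4π²r³/T² = 42709.7 km³/s².
Transfer-ellipse semi-major axis a_t = (r₁ + r₂)/2 = (4430 + 13400)/2 = 8915 km.
Circular speed at r = 4430 km: v_c = √(μ/r) = 3.1050 km/s.
Vis-viva on the transfer ellipse at r = 4430 km gives v_t = √[μ(2/r − 1/a_t)] = 3.8067 km/s.
Δv₁ = |v_t − v_c| = |3.8067 − 3.1050| = 0.7017 km/s.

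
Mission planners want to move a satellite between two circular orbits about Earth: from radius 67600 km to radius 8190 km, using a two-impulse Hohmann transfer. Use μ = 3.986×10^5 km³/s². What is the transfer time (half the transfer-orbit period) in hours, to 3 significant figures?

t = 10.2 hours

The Hohmann ellipse has a_t = (r₁ + r₂)/2 = 37895 km.
By Kepler's third law the transfer-orbit period is T = 2π√(a_t³/μ), so t = T/2 = 36710 s.
Converting: 36710 s ÷ 3600 s/hour = 10.2 hours.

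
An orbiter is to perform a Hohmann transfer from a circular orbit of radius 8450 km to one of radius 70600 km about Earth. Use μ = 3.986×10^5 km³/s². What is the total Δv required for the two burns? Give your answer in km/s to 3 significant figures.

Δv = 3.59 km/s

Transfer-ellipse semi-major axis a_t = (r₁ + r₂)/2 = (8450 + 70600)/2 = 39525 km.
At r₁ the circular-orbit speed is v₁ = √(μ/r₁) = 6.86816 km/s.
Transfer-orbit speed at r₁ (vis-viva equation): v_p = √[μ(2/r₁ − 1/a_t)] = 9.17924 km/s.
First burn Δv₁ = |v_p − v₁| = 2.3111 km/s.
At r₂, v₂ = √(μ/r₂) = 2.3761 km/s.
Transfer-orbit speed at r₂: v_a = √[μ(2/r₂ − 1/a_t)] = 1.0986 km/s.
Second burn Δv₂ = |v₂ − v_a| = 1.2775 km/s.
Total Δv = Δv₁ + Δv₂ = 3.589 km/s.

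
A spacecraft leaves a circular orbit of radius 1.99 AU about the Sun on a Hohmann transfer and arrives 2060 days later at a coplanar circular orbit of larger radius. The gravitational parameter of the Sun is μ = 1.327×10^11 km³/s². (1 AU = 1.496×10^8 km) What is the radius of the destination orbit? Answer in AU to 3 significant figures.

r₂ = 8.07 AU

In km: r₁ = 1.99 × 1.496×10^8 = 2.97704×10^8 km.
Transfer time t = 2060 days = 1.77984×10^8 s, and t = π√(a_t³/μ).
So a_t = (μ t²/π²)^(1/3) = (1.327×10^11 × (1.77984×10^8)² / π²)^(1/3) = 7.5239×10^8 km.
Since a_t = (r₁ + r₂)/2, r₂ = 2a_t − r₁ = 2×7.5239×10^8 − 2.97704×10^8 = 1.207076×10^9 km.
In AU: r₂ = 1.207076×10^9 / 1.496×10^8 = 8.07 AU.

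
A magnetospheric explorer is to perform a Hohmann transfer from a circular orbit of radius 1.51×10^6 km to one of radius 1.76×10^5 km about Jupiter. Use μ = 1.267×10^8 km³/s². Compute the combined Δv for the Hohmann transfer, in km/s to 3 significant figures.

Δv = 14.1 km/s

Transfer-ellipse semi-major axis a_t = (r₁ + r₂)/2 = (1.510×10^6 + 1.760×10^5)/2 = 8.430×10^5 km.
Circular speed at r₁: v₁ = √(μ/r₁) = √(1.267×10^8/1.510×10^6) = 9.160 km/s.
Transfer-orbit speed at r₁ (vis-viva equation): v_a = √[μ(2/r₁ − 1/a_t)] = 4.185 km/s.
First burn Δv₁ = |v_a − v₁| = 4.975 km/s.
Circular speed at r₂: v₂ = √(μ/r₂) = 26.8307 km/s.
Transfer-orbit speed at r₂: v_p = √[μ(2/r₂ − 1/a_t)] = 35.9093 km/s.
Second burn Δv₂ = |v₂ − v_p| = 9.079 km/s.
Δv = Δv₁ + Δv₂ = 4.975 + 9.079 = 14.05 km/s.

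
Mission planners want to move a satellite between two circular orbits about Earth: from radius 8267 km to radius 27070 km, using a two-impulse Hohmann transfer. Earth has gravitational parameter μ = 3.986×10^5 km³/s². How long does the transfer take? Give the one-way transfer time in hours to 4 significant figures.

Transfer-ellipse semi-major axis a_t = (r₁ + r₂)/2 = (8267 + 27070)/2 = 17668.5 km.
By Kepler's third law the transfer-orbit period is T = 2π√(a_t³/μ), so t = T/2 = 11686 s.
Converting: 11686 s ÷ 3600 s/hour = 3.246 hours.

t = 3.246 hours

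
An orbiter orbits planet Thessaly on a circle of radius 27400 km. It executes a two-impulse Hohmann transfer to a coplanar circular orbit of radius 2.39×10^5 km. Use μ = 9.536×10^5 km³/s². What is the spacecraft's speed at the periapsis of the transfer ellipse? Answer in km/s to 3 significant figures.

v = 7.90 km/s

Semi-major axis of the transfer orbit: a_t = (27400 + 2.390×10^5)/2 = 1.332×10^5 km.
At periapsis, r = 27400 km.
Applying v² = μ(2/r − 1/a_t): v = 7.902 km/s.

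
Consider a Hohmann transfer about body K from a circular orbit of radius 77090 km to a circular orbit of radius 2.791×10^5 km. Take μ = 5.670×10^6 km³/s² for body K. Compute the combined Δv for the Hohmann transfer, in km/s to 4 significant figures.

Δv = 3.702 km/s

Transfer-ellipse semi-major axis a_t = (r₁ + r₂)/2 = (77090 + 2.791×10^5)/2 = 1.78095×10^5 km.
At r₁ the circular-orbit speed is v₁ = √(μ/r₁) = 8.5762 km/s.
Transfer-orbit speed at r₁ (v² = μ(2/r − 1/a)): v_p = √[μ(2/r₁ − 1/a_t)] = 10.736 km/s.
First burn Δv₁ = |v_p − v₁| = 2.160 km/s.
At r₂, v₂ = √(μ/r₂) = 4.507 km/s.
Transfer-orbit speed at r₂: v_a = √[μ(2/r₂ − 1/a_t)] = 2.965 km/s.
Second burn Δv₂ = |v₂ − v_a| = 1.542 km/s.
Total Δv = Δv₁ + Δv₂ = 3.702 km/s.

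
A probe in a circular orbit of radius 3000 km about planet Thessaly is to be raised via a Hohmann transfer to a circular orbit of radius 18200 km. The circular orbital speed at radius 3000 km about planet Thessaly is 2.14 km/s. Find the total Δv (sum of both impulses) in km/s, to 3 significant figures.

From the circular-orbit relation v² = μ/r at r = 3000 km: μ = v²r = (2.14)² × 3000 = 13738.8 km³/s².
The Hohmann ellipse has a_t = (r₁ + r₂)/2 = 10600 km.
Circular speed at r₁: v₁ = √(μ/r₁) = √(13738.8/3000) = 2.1400 km/s.
Transfer-orbit speed at r₁ (vis-viva equation): v_p = √[μ(2/r₁ − 1/a_t)] = 2.8041 km/s.
First burn Δv₁ = |v_p − v₁| = 0.6641 km/s.
At r₂, v₂ = √(μ/r₂) = 0.8688 km/s.
Transfer-orbit speed at r₂: v_a = √[μ(2/r₂ − 1/a_t)] = 0.4622 km/s.
Second burn Δv₂ = |v₂ − v_a| = 0.4066 km/s.
Δv = Δv₁ + Δv₂ = 0.6641 + 0.4066 = 1.071 km/s.

Δv = 1.07 km/s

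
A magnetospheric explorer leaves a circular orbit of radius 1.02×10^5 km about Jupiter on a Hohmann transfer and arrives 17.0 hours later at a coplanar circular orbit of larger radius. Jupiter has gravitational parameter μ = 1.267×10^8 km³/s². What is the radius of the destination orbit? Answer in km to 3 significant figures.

r₂ = 6.25×10^5 km

Transfer time t = 17.0 hours = 61200 s, and t = π√(a_t³/μ).
So a_t = (μ t²/π²)^(1/3) = (1.267×10^8 × (61200)² / π²)^(1/3) = 3.6363×10^5 km.
Since a_t = (r₁ + r₂)/2, r₂ = 2a_t − r₁ = 2×3.6363×10^5 − 1.020×10^5 = 6.2526×10^5 km.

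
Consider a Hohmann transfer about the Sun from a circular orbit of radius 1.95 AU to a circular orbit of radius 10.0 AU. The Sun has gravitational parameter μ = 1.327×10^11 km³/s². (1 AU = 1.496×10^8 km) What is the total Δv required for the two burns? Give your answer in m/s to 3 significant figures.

In km: r₁ = 1.95 × 1.496×10^8 = 2.9172×10^8 km; r₂ = 10.0 × 1.496×10^8 = 1.496×10^9 km.
Semi-major axis of the transfer orbit: a_t = (2.9172×10^8 + 1.496×10^9)/2 = 8.9386×10^8 km.
Circular speed at r₁: v₁ = √(μ/r₁) = √(1.327×10^11/2.9172×10^8) = 21.328 km/s.
On the transfer ellipse at r₁, v² = μ(2/r − 1/a) gives v_p = √[μ(2/r₁ − 1/a_t)] = 27.592 km/s.
First burn Δv₁ = |v_p − v₁| = 6.264 km/s.
Circular speed at r₂: v₂ = √(μ/r₂) = 9.418 km/s.
Transfer-orbit speed at r₂: v_a = √[μ(2/r₂ − 1/a_t)] = 5.380 km/s.
Second burn Δv₂ = |v₂ − v_a| = 4.038 km/s.
Δv = Δv₁ + Δv₂ = 6.264 + 4.038 = 10.30 km/s.

Δv = 10300 m/s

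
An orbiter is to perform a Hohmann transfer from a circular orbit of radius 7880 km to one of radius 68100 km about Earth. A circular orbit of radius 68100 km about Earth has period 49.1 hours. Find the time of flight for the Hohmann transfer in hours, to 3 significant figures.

t = 10.2 hours

From Kepler's third law T² = 4π²r³/μ at r = 68100 km, T = 49.1 hours = 49.1 × 3600 s = 1.7676×10^5 s: μ = 4π²r³/T² = 3.99055×10^5 km³/s².
The Hohmann ellipse has a_t = (r₁ + r₂)/2 = 37990 km.
Transfer time t = π√(a_t³/μ) = π√((37990)³ / 3.99055×10^5) = 36820 s.
Converting: 36820 s ÷ 3600 s/hour = 10.2 hours.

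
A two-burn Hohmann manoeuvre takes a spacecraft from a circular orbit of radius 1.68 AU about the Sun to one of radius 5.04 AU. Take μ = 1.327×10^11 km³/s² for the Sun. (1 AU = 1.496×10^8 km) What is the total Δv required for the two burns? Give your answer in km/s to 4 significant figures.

Δv = 9.050 km/s

In km: r₁ = 1.68 × 1.496×10^8 = 2.51328×10^8 km; r₂ = 5.04 × 1.496×10^8 = 7.53984×10^8 km.
The Hohmann ellipse has a_t = (r₁ + r₂)/2 = 5.02656×10^8 km.
Circular speed at r₁: v₁ = √(μ/r₁) = √(1.327×10^11/2.51328×10^8) = 22.978 km/s.
On the transfer ellipse at r₁, vis-viva equation gives v_p = √[μ(2/r₁ − 1/a_t)] = 28.142 km/s.
First burn Δv₁ = |v_p − v₁| = 5.164 km/s.
At r₂, v₂ = √(μ/r₂) = 13.2664 km/s.
Transfer-orbit speed at r₂: v_a = √[μ(2/r₂ − 1/a_t)] = 9.38079 km/s.
Second burn Δv₂ = |v₂ − v_a| = 3.886 km/s.
Δv = Δv₁ + Δv₂ = 5.164 + 3.886 = 9.050 km/s.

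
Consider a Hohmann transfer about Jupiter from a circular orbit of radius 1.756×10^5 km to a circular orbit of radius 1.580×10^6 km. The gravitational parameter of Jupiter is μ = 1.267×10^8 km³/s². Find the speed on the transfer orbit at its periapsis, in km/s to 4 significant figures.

v = 36.04 km/s

The Hohmann ellipse has a_t = (r₁ + r₂)/2 = 8.778×10^5 km.
The periapsis of the transfer ellipse is at r = 1.756×10^5 km.
Applying v² = μ(2/r − 1/a_t): v = 36.04 km/s.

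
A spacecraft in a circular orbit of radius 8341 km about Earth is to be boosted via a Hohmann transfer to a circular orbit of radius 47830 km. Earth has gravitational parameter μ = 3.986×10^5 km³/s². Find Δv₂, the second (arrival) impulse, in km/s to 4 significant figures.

Δv₂ = 1.314 km/s

The Hohmann ellipse has a_t = (r₁ + r₂)/2 = 28085.5 km.
Circular speed at r = 47830 km: v_c = √(μ/r) = 2.887 km/s.
Transfer-orbit speed at the same r (vis-viva, a = a_t): v_t = √[μ(2/r − 1/a_t)] = 1.573 km/s.
Δv₂ = |v_t − v_c| = |1.573 − 2.887| = 1.314 km/s.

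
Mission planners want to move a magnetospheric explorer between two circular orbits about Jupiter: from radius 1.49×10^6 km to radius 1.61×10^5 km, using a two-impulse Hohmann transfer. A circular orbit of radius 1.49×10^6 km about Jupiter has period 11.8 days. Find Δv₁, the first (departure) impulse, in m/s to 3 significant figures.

From Kepler's third law T² = 4π²r³/μ at r = 1.49×10^6 km, T = 11.8 days = 11.8 × 86400 s = 1.01952×10^6 s: μ = 4π²r³/T² = 1.25640×10^8 km³/s².
Semi-major axis of the transfer orbit: a_t = (1.490×10^6 + 1.610×10^5)/2 = 8.255×10^5 km.
Circular speed at r = 1.490×10^6 km: v_c = √(μ/r) = 9.1827 km/s.
Vis-viva on the transfer ellipse at r = 1.490×10^6 km gives v_t = √[μ(2/r − 1/a_t)] = 4.0553 km/s.
Δv₁ = |v_t − v_c| = |4.0553 − 9.1827| = 5.127 km/s.

Δv₁ = 5130 m/s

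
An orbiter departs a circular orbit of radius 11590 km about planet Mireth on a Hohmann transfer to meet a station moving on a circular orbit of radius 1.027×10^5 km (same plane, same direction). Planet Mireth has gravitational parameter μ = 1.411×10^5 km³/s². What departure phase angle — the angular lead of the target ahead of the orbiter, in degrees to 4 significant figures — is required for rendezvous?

φ = 105.3°

Transfer-ellipse semi-major axis a_t = (r₁ + r₂)/2 = (11590 + 1.027×10^5)/2 = 57145 km.
Transfer time t = π√(a_t³/μ) = 1.1425×10^5 s.
The target's mean motion on its circular orbit is ω₂ = √(μ/r₂³) = 1.1413×10^-5 rad/s.
Angle swept by the target during transfer: ω₂·t = 1.304 rad = 74.71°.
The orbiter traverses 180° on the transfer ellipse, so the target must lead by 180° − 74.71° = 105.3°.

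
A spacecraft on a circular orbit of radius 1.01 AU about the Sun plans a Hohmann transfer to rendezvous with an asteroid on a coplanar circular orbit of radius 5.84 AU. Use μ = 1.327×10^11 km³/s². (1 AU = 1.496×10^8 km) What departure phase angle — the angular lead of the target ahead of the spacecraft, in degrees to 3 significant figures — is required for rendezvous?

In km: r₁ = 1.01 × 1.496×10^8 = 1.51096×10^8 km; r₂ = 5.84 × 1.496×10^8 = 8.73664×10^8 km.
Transfer-ellipse semi-major axis a_t = (r₁ + r₂)/2 = (1.51096×10^8 + 8.73664×10^8)/2 = 5.1238×10^8 km.
The half-period of the transfer ellipse is t = π√(a_t³/μ) = 1.000×10^8 s.
The target's mean motion on its circular orbit is ω₂ = √(μ/r₂³) = 1.411×10^-8 rad/s.
Angle swept by the target during transfer: ω₂·t = 1.411 rad = 80.84°.
Arrival is 180° from departure on the ellipse, so φ = 180° − 80.84° = 99.2°.

φ = 99.2°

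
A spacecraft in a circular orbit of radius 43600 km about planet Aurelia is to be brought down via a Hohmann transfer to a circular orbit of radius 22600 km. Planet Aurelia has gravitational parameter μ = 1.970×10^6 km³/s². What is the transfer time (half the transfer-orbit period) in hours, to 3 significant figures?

t = 3.74 hours

The Hohmann ellipse has a_t = (r₁ + r₂)/2 = 33100 km.
Half the transfer-orbit period gives t = π√(a_t³/μ) = 13480 s.
Converting: 13480 s ÷ 3600 s/hour = 3.74 hours.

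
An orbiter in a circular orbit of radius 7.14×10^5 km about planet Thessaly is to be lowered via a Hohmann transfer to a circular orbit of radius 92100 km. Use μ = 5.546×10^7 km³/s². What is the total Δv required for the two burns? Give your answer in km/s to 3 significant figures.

Δv = 12.7 km/s

Transfer-ellipse semi-major axis a_t = (r₁ + r₂)/2 = (7.140×10^5 + 92100)/2 = 4.0305×10^5 km.
Circular speed at r₁: v₁ = √(μ/r₁) = √(5.546×10^7/7.140×10^5) = 8.813 km/s.
On the transfer ellipse at r₁, vis-viva equation gives v_a = √[μ(2/r₁ − 1/a_t)] = 4.213 km/s.
First burn Δv₁ = |v_a − v₁| = 4.600 km/s.
At r₂, v₂ = √(μ/r₂) = 24.539 km/s.
Transfer-orbit speed at r₂: v_p = √[μ(2/r₂ − 1/a_t)] = 32.661 km/s.
Second burn Δv₂ = |v₂ − v_p| = 8.122 km/s.
Total Δv = Δv₁ + Δv₂ = 12.72 km/s.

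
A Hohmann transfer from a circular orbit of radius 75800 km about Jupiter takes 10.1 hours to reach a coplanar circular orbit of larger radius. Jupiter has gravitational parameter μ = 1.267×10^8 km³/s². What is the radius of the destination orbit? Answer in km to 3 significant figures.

Transfer time t = 10.1 hours = 36360 s, and t = π√(a_t³/μ).
So a_t = (μ t²/π²)^(1/3) = (1.267×10^8 × (36360)² / π²)^(1/3) = 2.5699×10^5 km.
Since a_t = (r₁ + r₂)/2, r₂ = 2a_t − r₁ = 2×2.5699×10^5 − 75800 = 4.3818×10^5 km.

r₂ = 4.38×10^5 km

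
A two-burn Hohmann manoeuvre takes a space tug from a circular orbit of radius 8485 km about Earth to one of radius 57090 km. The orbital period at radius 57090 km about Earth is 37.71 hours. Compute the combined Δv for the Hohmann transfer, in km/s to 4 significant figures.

Δv = 3.488 km/s

From Kepler's third law T² = 4π²r³/μ at r = 57090 km, T = 37.71 hours = 37.71 × 3600 s = 1.35756×10^5 s: μ = 4π²r³/T² = 3.98586×10^5 km³/s².
Transfer-ellipse semi-major axis a_t = (r₁ + r₂)/2 = (8485 + 57090)/2 = 32787.5 km.
Circular speed at r₁: v₁ = √(μ/r₁) = √(3.98586×10^5/8485) = 6.854 km/s.
On the transfer ellipse at r₁, vis-viva equation gives v_p = √[μ(2/r₁ − 1/a_t)] = 9.044 km/s.
First burn Δv₁ = |v_p − v₁| = 2.190 km/s.
Circular speed at r₂: v₂ = √(μ/r₂) = 2.642 km/s.
Transfer-orbit speed at r₂: v_a = √[μ(2/r₂ − 1/a_t)] = 1.344 km/s.
Second burn Δv₂ = |v₂ − v_a| = 1.298 km/s.
Δv = Δv₁ + Δv₂ = 2.190 + 1.298 = 3.488 km/s.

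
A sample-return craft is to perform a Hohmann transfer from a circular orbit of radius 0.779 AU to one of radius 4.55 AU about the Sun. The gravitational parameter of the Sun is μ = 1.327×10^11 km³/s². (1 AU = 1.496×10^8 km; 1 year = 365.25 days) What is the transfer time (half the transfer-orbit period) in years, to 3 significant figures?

t = 2.17 years

In km: r₁ = 0.779 × 1.496×10^8 = 1.165384×10^8 km; r₂ = 4.55 × 1.496×10^8 = 6.8068×10^8 km.
Transfer-ellipse semi-major axis a_t = (r₁ + r₂)/2 = (1.165384×10^8 + 6.8068×10^8)/2 = 3.986092×10^8 km.
By Kepler's third law the transfer-orbit period is T = 2π√(a_t³/μ), so t = T/2 = 6.863×10^7 s.
Converting: 6.863×10^7 s ÷ 3.15576×10^7 s/year (365.25 × 86400) = 2.17 years.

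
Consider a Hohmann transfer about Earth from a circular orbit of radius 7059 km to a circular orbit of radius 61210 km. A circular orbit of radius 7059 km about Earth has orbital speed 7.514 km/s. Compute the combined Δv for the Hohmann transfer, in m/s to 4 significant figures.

Δv = 3939 m/s

From the circular-orbit relation v² = μ/r at r = 7059 km: μ = v²r = (7.514)² × 7059 = 3.98553×10^5 km³/s².
Semi-major axis of the transfer orbit: a_t = (7059 + 61210)/2 = 34134.5 km.
Circular speed at r₁: v₁ = √(μ/r₁) = √(3.98553×10^5/7059) = 7.5140 km/s.
On the transfer ellipse at r₁, v² = μ(2/r − 1/a) gives v_p = √[μ(2/r₁ − 1/a_t)] = 10.062 km/s.
First burn Δv₁ = |v_p − v₁| = 2.548 km/s.
At r₂, v₂ = √(μ/r₂) = 2.5517 km/s.
Transfer-orbit speed at r₂: v_a = √[μ(2/r₂ − 1/a_t)] = 1.1604 km/s.
Second burn Δv₂ = |v₂ − v_a| = 1.391 km/s.
Total Δv = Δv₁ + Δv₂ = 3.939 km/s.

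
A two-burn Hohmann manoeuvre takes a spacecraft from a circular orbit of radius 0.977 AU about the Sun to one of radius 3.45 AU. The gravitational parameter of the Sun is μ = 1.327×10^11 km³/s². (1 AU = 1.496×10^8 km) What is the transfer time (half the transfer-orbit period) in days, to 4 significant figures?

In km: r₁ = 0.977 × 1.496×10^8 = 1.461592×10^8 km; r₂ = 3.45 × 1.496×10^8 = 5.1612×10^8 km.
Semi-major axis of the transfer orbit: a_t = (1.461592×10^8 + 5.1612×10^8)/2 = 3.311396×10^8 km.
Half the transfer-orbit period gives t = π√(a_t³/μ) = 5.197×10^7 s.
Converting: 5.197×10^7 s ÷ 86400 s/day = 601.5 days.

t = 601.5 days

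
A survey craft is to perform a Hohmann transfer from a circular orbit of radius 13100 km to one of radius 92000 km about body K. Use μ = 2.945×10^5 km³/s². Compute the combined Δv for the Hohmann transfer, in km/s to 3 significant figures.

Δv = 2.43 km/s

The Hohmann ellipse has a_t = (r₁ + r₂)/2 = 52550 km.
Circular speed at r₁: v₁ = √(μ/r₁) = √(2.945×10^5/13100) = 4.7414 km/s.
On the transfer ellipse at r₁, v² = μ(2/r − 1/a) gives v_p = √[μ(2/r₁ − 1/a_t)] = 6.2736 km/s.
First burn Δv₁ = |v_p − v₁| = 1.532 km/s.
At r₂, v₂ = √(μ/r₂) = 1.7892 km/s.
Transfer-orbit speed at r₂: v_a = √[μ(2/r₂ − 1/a_t)] = 0.89330 km/s.
Second burn Δv₂ = |v₂ − v_a| = 0.8959 km/s.
Δv = Δv₁ + Δv₂ = 1.532 + 0.8959 = 2.428 km/s.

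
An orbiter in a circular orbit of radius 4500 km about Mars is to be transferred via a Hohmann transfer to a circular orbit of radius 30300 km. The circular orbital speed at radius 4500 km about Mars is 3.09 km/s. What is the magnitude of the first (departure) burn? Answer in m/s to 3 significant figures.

Δv₁ = 988 m/s

From the circular-orbit relation v² = μ/r at r = 4500 km: μ = v²r = (3.09)² × 4500 = 42966.4 km³/s².
Semi-major axis of the transfer orbit: a_t = (4500 + 30300)/2 = 17400 km.
Circular speed at r = 4500 km: v_c = √(μ/r) = 3.0900 km/s.
Vis-viva on the transfer ellipse at r = 4500 km gives v_t = √[μ(2/r − 1/a_t)] = 4.0776 km/s.
Δv₁ = |v_t − v_c| = |4.0776 − 3.0900| = 0.9876 km/s.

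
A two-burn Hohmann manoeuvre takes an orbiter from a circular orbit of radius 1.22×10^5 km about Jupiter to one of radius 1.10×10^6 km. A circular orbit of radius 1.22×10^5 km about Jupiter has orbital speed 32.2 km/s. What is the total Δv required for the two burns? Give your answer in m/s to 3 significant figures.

From the circular-orbit relation v² = μ/r at r = 1.22×10^5 km: μ = v²r = (32.2)² × 1.22×10^5 = 1.26494×10^8 km³/s².
Transfer-ellipse semi-major axis a_t = (r₁ + r₂)/2 = (1.220×10^5 + 1.100×10^6)/2 = 6.110×10^5 km.
At r₁ the circular-orbit speed is v₁ = √(μ/r₁) = 32.200 km/s.
On the transfer ellipse at r₁, v² = μ(2/r − 1/a) gives v_p = √[μ(2/r₁ − 1/a_t)] = 43.205 km/s.
First burn Δv₁ = |v_p − v₁| = 11.005 km/s.
At r₂, v₂ = √(μ/r₂) = 10.7236 km/s.
Transfer-orbit speed at r₂: v_a = √[μ(2/r₂ − 1/a_t)] = 4.79180 km/s.
Second burn Δv₂ = |v₂ − v_a| = 5.9318 km/s.
Δv = Δv₁ + Δv₂ = 11.005 + 5.9318 = 16.94 km/s.

Δv = 16900 m/s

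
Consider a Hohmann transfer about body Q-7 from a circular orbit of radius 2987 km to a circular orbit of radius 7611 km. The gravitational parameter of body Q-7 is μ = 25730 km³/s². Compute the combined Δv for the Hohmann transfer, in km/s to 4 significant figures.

The Hohmann ellipse has a_t = (r₁ + r₂)/2 = 5299 km.
Circular speed at r₁: v₁ = √(μ/r₁) = √(25730/2987) = 2.93496 km/s.
On the transfer ellipse at r₁, v² = μ(2/r − 1/a) gives v_p = √[μ(2/r₁ − 1/a_t)] = 3.51744 km/s.
First burn Δv₁ = |v_p − v₁| = 0.5825 km/s.
Circular speed at r₂: v₂ = √(μ/r₂) = 1.8386 km/s.
Transfer-orbit speed at r₂: v_a = √[μ(2/r₂ − 1/a_t)] = 1.3804 km/s.
Second burn Δv₂ = |v₂ − v_a| = 0.4582 km/s.
Δv = Δv₁ + Δv₂ = 0.5825 + 0.4582 = 1.041 km/s.

Δv = 1.041 km/s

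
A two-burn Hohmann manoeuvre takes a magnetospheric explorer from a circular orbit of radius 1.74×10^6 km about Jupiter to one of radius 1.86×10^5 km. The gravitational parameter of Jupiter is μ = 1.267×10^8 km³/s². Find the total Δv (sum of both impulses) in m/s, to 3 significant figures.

Semi-major axis of the transfer orbit: a_t = (1.740×10^6 + 1.860×10^5)/2 = 9.630×10^5 km.
Circular speed at r₁: v₁ = √(μ/r₁) = √(1.267×10^8/1.740×10^6) = 8.533 km/s.
Transfer-orbit speed at r₁ (vis-viva): v_a = √[μ(2/r₁ − 1/a_t)] = 3.750 km/s.
First burn Δv₁ = |v_a − v₁| = 4.783 km/s.
Circular speed at r₂: v₂ = √(μ/r₂) = 26.0995 km/s.
Transfer-orbit speed at r₂: v_p = √[μ(2/r₂ − 1/a_t)] = 35.0827 km/s.
Second burn Δv₂ = |v₂ − v_p| = 8.983 km/s.
Δv = Δv₁ + Δv₂ = 4.783 + 8.983 = 13.77 km/s.

Δv = 13800 m/s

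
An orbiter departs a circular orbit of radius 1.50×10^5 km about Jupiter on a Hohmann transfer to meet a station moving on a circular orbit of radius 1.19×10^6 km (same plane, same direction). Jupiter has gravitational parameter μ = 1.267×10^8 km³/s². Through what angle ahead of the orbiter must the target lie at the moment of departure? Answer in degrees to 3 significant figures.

Transfer-ellipse semi-major axis a_t = (r₁ + r₂)/2 = (1.500×10^5 + 1.190×10^6)/2 = 6.700×10^5 km.
Transfer time t = π√(a_t³/μ) = 1.5306×10^5 s.
The target's mean motion on its circular orbit is ω₂ = √(μ/r₂³) = 8.6710×10^-6 rad/s.
Angle swept by the target during transfer: ω₂·t = 1.3272 rad = 76.04°.
Arrival is 180° from departure on the ellipse, so φ = 180° − 76.04° = 104°.

φ = 104°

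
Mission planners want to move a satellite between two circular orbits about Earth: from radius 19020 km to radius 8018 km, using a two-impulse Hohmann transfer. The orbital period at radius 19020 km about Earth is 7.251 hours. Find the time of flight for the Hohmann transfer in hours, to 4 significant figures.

t = 2.173 hours

From Kepler's third law T² = 4π²r³/μ at r = 19020 km, T = 7.251 hours = 7.251 × 3600 s = 26103.6 s: μ = 4π²r³/T² = 3.98649×10^5 km³/s².
The Hohmann ellipse has a_t = (r₁ + r₂)/2 = 13519 km.
Transfer time t = π√(a_t³/μ) = π√((13519)³ / 3.98649×10^5) = 7821.2 s.
Converting: 7821.2 s ÷ 3600 s/hour = 2.173 hours.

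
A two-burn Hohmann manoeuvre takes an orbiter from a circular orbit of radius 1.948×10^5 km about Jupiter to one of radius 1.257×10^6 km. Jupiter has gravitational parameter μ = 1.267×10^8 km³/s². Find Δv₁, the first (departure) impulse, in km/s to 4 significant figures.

Δv₁ = 8.057 km/s

Transfer-ellipse semi-major axis a_t = (r₁ + r₂)/2 = (1.948×10^5 + 1.257×10^6)/2 = 7.259×10^5 km.
On the circular orbit at r = 1.948×10^5 km, v_c = √(μ/r) = 25.503 km/s.
Transfer-orbit speed at the same r (vis-viva, a = a_t): v_t = √[μ(2/r − 1/a_t)] = 33.560 km/s.
Δv₁ = |v_t − v_c| = |33.560 − 25.503| = 8.057 km/s.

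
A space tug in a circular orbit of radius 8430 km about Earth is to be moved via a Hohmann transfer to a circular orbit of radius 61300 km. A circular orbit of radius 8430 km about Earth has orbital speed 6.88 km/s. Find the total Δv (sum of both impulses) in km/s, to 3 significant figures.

Δv = 3.54 km/s

From the circular-orbit relation v² = μ/r at r = 8430 km: μ = v²r = (6.88)² × 8430 = 3.99029×10^5 km³/s².
The Hohmann ellipse has a_t = (r₁ + r₂)/2 = 34865 km.
At r₁ the circular-orbit speed is v₁ = √(μ/r₁) = 6.880 km/s.
On the transfer ellipse at r₁, vis-viva equation gives v_p = √[μ(2/r₁ − 1/a_t)] = 9.123 km/s.
First burn Δv₁ = |v_p − v₁| = 2.243 km/s.
Circular speed at r₂: v₂ = √(μ/r₂) = 2.5514 km/s.
Transfer-orbit speed at r₂: v_a = √[μ(2/r₂ − 1/a_t)] = 1.2546 km/s.
Second burn Δv₂ = |v₂ − v_a| = 1.297 km/s.
Δv = Δv₁ + Δv₂ = 2.243 + 1.297 = 3.540 km/s.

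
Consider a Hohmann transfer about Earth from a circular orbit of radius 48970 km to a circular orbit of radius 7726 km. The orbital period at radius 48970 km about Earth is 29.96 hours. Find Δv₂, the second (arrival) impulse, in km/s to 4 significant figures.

From Kepler's third law T² = 4π²r³/μ at r = 48970 km, T = 29.96 hours = 29.96 × 3600 s = 1.07856×10^5 s: μ = 4π²r³/T² = 3.98530×10^5 km³/s².
Semi-major axis of the transfer orbit: a_t = (48970 + 7726)/2 = 28348 km.
On the circular orbit at r = 7726 km, v_c = √(μ/r) = 7.182 km/s.
Vis-viva on the transfer ellipse at r = 7726 km gives v_t = √[μ(2/r − 1/a_t)] = 9.440 km/s.
Δv₂ = |v_t − v_c| = |9.440 − 7.182| = 2.258 km/s.

Δv₂ = 2.258 km/s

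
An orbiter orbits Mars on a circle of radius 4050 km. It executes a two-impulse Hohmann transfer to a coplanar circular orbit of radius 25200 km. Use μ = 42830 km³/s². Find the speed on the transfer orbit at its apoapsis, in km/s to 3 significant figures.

v = 0.686 km/s

The Hohmann ellipse has a_t = (r₁ + r₂)/2 = 14625 km.
The apoapsis of the transfer ellipse is at r = 25200 km.
Applying v² = μ(2/r − 1/a_t): v = 0.6860 km/s.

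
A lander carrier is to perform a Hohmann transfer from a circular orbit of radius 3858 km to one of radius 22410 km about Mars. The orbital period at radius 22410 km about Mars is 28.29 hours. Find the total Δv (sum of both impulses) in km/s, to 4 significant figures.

Δv = 1.654 km/s

From Kepler's third law T² = 4π²r³/μ at r = 22410 km, T = 28.29 hours = 28.29 × 3600 s = 1.01844×10^5 s: μ = 4π²r³/T² = 42836.5 km³/s².
Transfer-ellipse semi-major axis a_t = (r₁ + r₂)/2 = (3858 + 22410)/2 = 13134 km.
At r₁ the circular-orbit speed is v₁ = √(μ/r₁) = 3.3322 km/s.
Transfer-orbit speed at r₁ (vis-viva): v_p = √[μ(2/r₁ − 1/a_t)] = 4.3526 km/s.
First burn Δv₁ = |v_p − v₁| = 1.0204 km/s.
At r₂, v₂ = √(μ/r₂) = 1.382567 km/s.
Transfer-orbit speed at r₂: v_a = √[μ(2/r₂ − 1/a_t)] = 0.7493227 km/s.
Second burn Δv₂ = |v₂ − v_a| = 0.63324 km/s.
Total Δv = Δv₁ + Δv₂ = 1.654 km/s.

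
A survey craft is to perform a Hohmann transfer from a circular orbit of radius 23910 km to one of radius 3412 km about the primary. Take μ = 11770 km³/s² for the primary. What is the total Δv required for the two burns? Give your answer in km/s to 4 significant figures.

Transfer-ellipse semi-major axis a_t = (r₁ + r₂)/2 = (23910 + 3412)/2 = 13661 km.
At r₁ the circular-orbit speed is v₁ = √(μ/r₁) = 0.7016 km/s.
Transfer-orbit speed at r₁ (v² = μ(2/r − 1/a)): v_a = √[μ(2/r₁ − 1/a_t)] = 0.3506 km/s.
First burn Δv₁ = |v_a − v₁| = 0.3510 km/s.
At r₂, v₂ = √(μ/r₂) = 1.85731 km/s.
Transfer-orbit speed at r₂: v_p = √[μ(2/r₂ − 1/a_t)] = 2.45715 km/s.
Second burn Δv₂ = |v₂ − v_p| = 0.5998 km/s.
Total Δv = Δv₁ + Δv₂ = 0.9508 km/s.

Δv = 0.9508 km/s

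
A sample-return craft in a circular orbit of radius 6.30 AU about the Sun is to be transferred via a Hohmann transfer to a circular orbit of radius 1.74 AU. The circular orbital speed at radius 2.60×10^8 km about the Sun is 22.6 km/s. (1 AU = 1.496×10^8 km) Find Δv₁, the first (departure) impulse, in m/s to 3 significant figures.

From the circular-orbit relation v² = μ/r at r = 2.60×10^8 km: μ = v²r = (22.6)² × 2.60×10^8 = 1.32798×10^11 km³/s².
In km: r₁ = 6.30 × 1.496×10^8 = 9.4248×10^8 km; r₂ = 1.74 × 1.496×10^8 = 2.60304×10^8 km.
The Hohmann ellipse has a_t = (r₁ + r₂)/2 = 6.01392×10^8 km.
On the circular orbit at r = 9.4248×10^8 km, v_c = √(μ/r) = 11.87 km/s.
Transfer-orbit speed at the same r (vis-viva, a = a_t): v_t = √[μ(2/r − 1/a_t)] = 7.809 km/s.
Δv₁ = |v_t − v_c| = |7.809 − 11.87| = 4.061 km/s.

Δv₁ = 4060 m/s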